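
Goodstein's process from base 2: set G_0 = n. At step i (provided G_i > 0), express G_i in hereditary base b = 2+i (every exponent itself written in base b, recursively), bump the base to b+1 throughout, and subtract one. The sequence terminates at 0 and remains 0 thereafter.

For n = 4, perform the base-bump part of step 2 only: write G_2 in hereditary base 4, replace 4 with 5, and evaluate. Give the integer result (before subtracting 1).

61

4 —HB2→ 2^2 —bump→ 3^3 = 27 —(−1)→ 26
26 —HB3→ 2·3^2 + 2·3 + 2 —bump→ 2·4^2 + 2·4 + 2 = 42 —(−1)→ 41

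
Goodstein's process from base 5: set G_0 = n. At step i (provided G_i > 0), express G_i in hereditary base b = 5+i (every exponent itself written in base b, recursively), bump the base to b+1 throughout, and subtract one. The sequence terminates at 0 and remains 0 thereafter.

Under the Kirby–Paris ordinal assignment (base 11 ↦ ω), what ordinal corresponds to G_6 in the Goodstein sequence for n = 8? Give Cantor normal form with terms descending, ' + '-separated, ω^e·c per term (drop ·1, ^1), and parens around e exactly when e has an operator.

6

i=0: 8 = 5 + 3 (b=5); 5→6: 6 + 3 = 9; 9−1 = 8
i=1: 8 = 6 + 2 (b=6); 6→7: 7 + 2 = 9; 9−1 = 8
i=2: 8 = 7 + 1 (b=7); 7→8: 8 + 1 = 9; 9−1 = 8
i=3: 8 = 8 (b=8); 8→9: 9 = 9; 9−1 = 8
i=4: 8 = 8 (b=9); 9→10: 8 = 8; 8−1 = 7
i=5: 7 = 7 (b=10); 10→11: 7 = 7; 7−1 = 6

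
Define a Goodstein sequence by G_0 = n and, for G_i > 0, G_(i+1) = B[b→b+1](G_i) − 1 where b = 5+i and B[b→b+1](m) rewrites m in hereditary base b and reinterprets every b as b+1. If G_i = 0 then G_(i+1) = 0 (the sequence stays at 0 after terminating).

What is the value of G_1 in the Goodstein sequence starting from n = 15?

17

G_0 = 15. HB_5(15) = 3·5. Bump = 18. G_1 = 17.
G_1 = 17. HB_6(17) = 2·6 + 5. Bump = 19. G_2 = 18.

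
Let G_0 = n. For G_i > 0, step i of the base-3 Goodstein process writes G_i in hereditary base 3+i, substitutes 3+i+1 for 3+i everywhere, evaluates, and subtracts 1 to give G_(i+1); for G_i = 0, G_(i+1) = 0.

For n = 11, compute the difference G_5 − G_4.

4

i=0: 11 = 3^2 + 2 (b=3); 3→4: 4^2 + 2 = 18; 18−1 = 17
i=1: 17 = 4^2 + 1 (b=4); 4→5: 5^2 + 1 = 26; 26−1 = 25
i=2: 25 = 5^2 (b=5); 5→6: 6^2 = 36; 36−1 = 35
i=3: 35 = 5·6 + 5 (b=6); 6→7: 5·7 + 5 = 40; 40−1 = 39
i=4: 39 = 5·7 + 4 (b=7); 7→8: 5·8 + 4 = 44; 44−1 = 43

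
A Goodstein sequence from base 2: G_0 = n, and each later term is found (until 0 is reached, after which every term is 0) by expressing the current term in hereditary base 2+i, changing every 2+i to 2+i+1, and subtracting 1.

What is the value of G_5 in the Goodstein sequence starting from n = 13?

5765998

[0] 13 ≡ 2^(2 + 1) + 2^2 + 1 (base 2). Lift 3: 109. −1: 108.
[1] 108 ≡ 3^(3 + 1) + 3^3 (base 3). Lift 4: 1280. −1: 1279.
[2] 1279 ≡ 4^(4 + 1) + 3·4^3 + 3·4^2 + 3·4 + 3 (base 4). Lift 5: 16093. −1: 16092.
[3] 16092 ≡ 5^(5 + 1) + 3·5^3 + 3·5^2 + 3·5 + 2 (base 5). Lift 6: 280712. −1: 280711.
[4] 280711 ≡ 6^(6 + 1) + 3·6^3 + 3·6^2 + 3·6 + 1 (base 6). Lift 7: 5765999. −1: 5765998.
[5] 5765998 ≡ 7^(7 + 1) + 3·7^3 + 3·7^2 + 3·7 (base 7). Lift 8: 134219480. −1: 134219479.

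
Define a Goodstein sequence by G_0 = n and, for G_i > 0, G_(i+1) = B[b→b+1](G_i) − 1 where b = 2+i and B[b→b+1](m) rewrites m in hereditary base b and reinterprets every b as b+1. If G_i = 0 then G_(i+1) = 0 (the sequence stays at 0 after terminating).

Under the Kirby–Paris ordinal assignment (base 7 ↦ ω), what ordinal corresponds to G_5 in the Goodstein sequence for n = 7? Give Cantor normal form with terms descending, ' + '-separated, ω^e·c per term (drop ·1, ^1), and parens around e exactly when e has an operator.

ω^ω

base 2: 7 = 2^2 + 2 + 1; at 3: 3^3 + 3 + 1 = 31; next = 30
base 3: 30 = 3^3 + 3; at 4: 4^4 + 4 = 260; next = 259
base 4: 259 = 4^4 + 3; at 5: 5^5 + 3 = 3128; next = 3127
base 5: 3127 = 5^5 + 2; at 6: 6^6 + 2 = 46658; next = 46657
base 6: 46657 = 6^6 + 1; at 7: 7^7 + 1 = 823544; next = 823543
base 7: 823543 = 7^7; at 8: 8^8 = 16777216; next = 16777215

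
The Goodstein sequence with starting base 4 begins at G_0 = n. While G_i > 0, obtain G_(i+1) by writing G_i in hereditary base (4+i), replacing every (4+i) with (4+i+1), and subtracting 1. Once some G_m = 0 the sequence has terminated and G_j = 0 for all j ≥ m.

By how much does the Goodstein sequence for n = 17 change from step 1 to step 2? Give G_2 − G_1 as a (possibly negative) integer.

G_0=17  [base 4] 4^2 + 1  →[4↦5]→  5^2 + 1 = 26  −1 ⇒ G_1=25
G_1=25  [base 5] 5^2  →[5↦6]→  6^2 = 36  −1 ⇒ G_2=35

10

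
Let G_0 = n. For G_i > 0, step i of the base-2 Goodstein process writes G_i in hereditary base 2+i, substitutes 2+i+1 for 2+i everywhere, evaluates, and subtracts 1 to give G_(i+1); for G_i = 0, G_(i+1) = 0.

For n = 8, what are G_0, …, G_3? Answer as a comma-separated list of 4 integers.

8, 80, 553, 6310

base 2: 8 = 2^(2 + 1); at 3: 3^(3 + 1) = 81; next = 80
base 3: 80 = 2·3^3 + 2·3^2 + 2·3 + 2; at 4: 2·4^4 + 2·4^2 + 2·4 + 2 = 554; next = 553
base 4: 553 = 2·4^4 + 2·4^2 + 2·4 + 1; at 5: 2·5^5 + 2·5^2 + 2·5 + 1 = 6311; next = 6310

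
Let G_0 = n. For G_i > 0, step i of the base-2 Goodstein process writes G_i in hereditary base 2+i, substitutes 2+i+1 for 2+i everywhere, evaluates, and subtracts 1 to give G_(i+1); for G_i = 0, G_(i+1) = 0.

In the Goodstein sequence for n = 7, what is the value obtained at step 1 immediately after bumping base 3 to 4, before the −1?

base 2: 7 = 2^2 + 2 + 1; at 3: 3^3 + 3 + 1 = 31; next = 30
base 3: 30 = 3^3 + 3; at 4: 4^4 + 4 = 260; next = 259

260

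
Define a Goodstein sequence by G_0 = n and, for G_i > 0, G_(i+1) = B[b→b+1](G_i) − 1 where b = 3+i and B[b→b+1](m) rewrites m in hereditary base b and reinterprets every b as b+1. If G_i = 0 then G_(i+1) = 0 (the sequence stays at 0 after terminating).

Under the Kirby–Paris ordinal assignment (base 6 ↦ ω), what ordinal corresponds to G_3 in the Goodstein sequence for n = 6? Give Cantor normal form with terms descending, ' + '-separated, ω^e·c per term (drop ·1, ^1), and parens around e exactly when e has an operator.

G_0=6  [base 3] 2·3  →[3↦4]→  2·4 = 8  −1 ⇒ G_1=7
G_1=7  [base 4] 4 + 3  →[4↦5]→  5 + 3 = 8  −1 ⇒ G_2=7
G_2=7  [base 5] 5 + 2  →[5↦6]→  6 + 2 = 8  −1 ⇒ G_3=7
G_3=7  [base 6] 6 + 1  →[6↦7]→  7 + 1 = 8  −1 ⇒ G_4=7

ω + 1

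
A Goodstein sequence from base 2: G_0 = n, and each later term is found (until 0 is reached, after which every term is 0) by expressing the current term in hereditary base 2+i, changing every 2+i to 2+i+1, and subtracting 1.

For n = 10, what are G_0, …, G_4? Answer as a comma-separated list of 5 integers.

G_0=10  [base 2] 2^(2 + 1) + 2  →[2↦3]→  3^(3 + 1) + 3 = 84  −1 ⇒ G_1=83
G_1=83  [base 3] 3^(3 + 1) + 2  →[3↦4]→  4^(4 + 1) + 2 = 1026  −1 ⇒ G_2=1025
G_2=1025  [base 4] 4^(4 + 1) + 1  →[4↦5]→  5^(5 + 1) + 1 = 15626  −1 ⇒ G_3=15625
G_3=15625  [base 5] 5^(5 + 1)  →[5↦6]→  6^(6 + 1) = 279936  −1 ⇒ G_4=279935

10, 83, 1025, 15625, 279935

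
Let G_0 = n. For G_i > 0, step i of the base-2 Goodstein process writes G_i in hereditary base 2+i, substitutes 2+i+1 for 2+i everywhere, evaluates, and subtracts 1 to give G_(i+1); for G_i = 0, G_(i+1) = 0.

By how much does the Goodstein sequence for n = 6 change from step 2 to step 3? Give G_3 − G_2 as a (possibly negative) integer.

2868

i=0: 6 = 2^2 + 2 (b=2); 2→3: 3^3 + 3 = 30; 30−1 = 29
i=1: 29 = 3^3 + 2 (b=3); 3→4: 4^4 + 2 = 258; 258−1 = 257
i=2: 257 = 4^4 + 1 (b=4); 4→5: 5^5 + 1 = 3126; 3126−1 = 3125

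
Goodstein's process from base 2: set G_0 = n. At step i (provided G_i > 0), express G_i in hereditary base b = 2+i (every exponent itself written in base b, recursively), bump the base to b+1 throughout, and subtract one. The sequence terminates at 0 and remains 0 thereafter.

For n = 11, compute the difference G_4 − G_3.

264310

11 —HB2→ 2^(2 + 1) + 2 + 1 —bump→ 3^(3 + 1) + 3 + 1 = 85 —(−1)→ 84
84 —HB3→ 3^(3 + 1) + 3 —bump→ 4^(4 + 1) + 4 = 1028 —(−1)→ 1027
1027 —HB4→ 4^(4 + 1) + 3 —bump→ 5^(5 + 1) + 3 = 15628 —(−1)→ 15627
15627 —HB5→ 5^(5 + 1) + 2 —bump→ 6^(6 + 1) + 2 = 279938 —(−1)→ 279937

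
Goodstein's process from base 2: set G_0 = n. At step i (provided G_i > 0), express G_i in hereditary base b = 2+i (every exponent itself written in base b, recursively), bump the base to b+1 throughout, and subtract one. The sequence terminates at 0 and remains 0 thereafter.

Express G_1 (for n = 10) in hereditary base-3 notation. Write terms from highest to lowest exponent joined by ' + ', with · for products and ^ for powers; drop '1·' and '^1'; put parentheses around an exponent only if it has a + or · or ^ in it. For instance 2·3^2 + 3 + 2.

10 —HB2→ 2^(2 + 1) + 2 —bump→ 3^(3 + 1) + 3 = 84 —(−1)→ 83
83 —HB3→ 3^(3 + 1) + 2 —bump→ 4^(4 + 1) + 2 = 1026 —(−1)→ 1025

3^(3 + 1) + 2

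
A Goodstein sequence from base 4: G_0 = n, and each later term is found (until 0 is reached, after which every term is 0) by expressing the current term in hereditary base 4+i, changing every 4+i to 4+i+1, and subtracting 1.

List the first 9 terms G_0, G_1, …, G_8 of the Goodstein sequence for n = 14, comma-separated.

i=0: 14 = 3·4 + 2 (b=4); 4→5: 3·5 + 2 = 17; 17−1 = 16
i=1: 16 = 3·5 + 1 (b=5); 5→6: 3·6 + 1 = 19; 19−1 = 18
i=2: 18 = 3·6 (b=6); 6→7: 3·7 = 21; 21−1 = 20
i=3: 20 = 2·7 + 6 (b=7); 7→8: 2·8 + 6 = 22; 22−1 = 21
i=4: 21 = 2·8 + 5 (b=8); 8→9: 2·9 + 5 = 23; 23−1 = 22
i=5: 22 = 2·9 + 4 (b=9); 9→10: 2·10 + 4 = 24; 24−1 = 23
i=6: 23 = 2·10 + 3 (b=10); 10→11: 2·11 + 3 = 25; 25−1 = 24
i=7: 24 = 2·11 + 2 (b=11); 11→12: 2·12 + 2 = 26; 26−1 = 25

14, 16, 18, 20, 21, 22, 23, 24, 25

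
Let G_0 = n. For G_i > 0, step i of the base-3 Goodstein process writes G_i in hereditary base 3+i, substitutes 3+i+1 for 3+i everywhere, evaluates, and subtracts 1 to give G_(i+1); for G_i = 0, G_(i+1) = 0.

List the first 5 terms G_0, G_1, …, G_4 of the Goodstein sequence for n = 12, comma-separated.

i=0: 12 = 3^2 + 3 (b=3); 3→4: 4^2 + 4 = 20; 20−1 = 19
i=1: 19 = 4^2 + 3 (b=4); 4→5: 5^2 + 3 = 28; 28−1 = 27
i=2: 27 = 5^2 + 2 (b=5); 5→6: 6^2 + 2 = 38; 38−1 = 37
i=3: 37 = 6^2 + 1 (b=6); 6→7: 7^2 + 1 = 50; 50−1 = 49

12, 19, 27, 37, 49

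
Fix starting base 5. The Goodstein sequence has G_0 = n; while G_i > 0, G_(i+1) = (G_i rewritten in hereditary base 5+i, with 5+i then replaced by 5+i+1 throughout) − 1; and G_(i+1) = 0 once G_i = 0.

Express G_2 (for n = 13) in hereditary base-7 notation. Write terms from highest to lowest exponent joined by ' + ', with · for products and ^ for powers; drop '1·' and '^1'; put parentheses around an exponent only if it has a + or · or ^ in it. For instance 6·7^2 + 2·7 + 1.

[0] 13 ≡ 2·5 + 3 (base 5). Lift 6: 15. −1: 14.
[1] 14 ≡ 2·6 + 2 (base 6). Lift 7: 16. −1: 15.
[2] 15 ≡ 2·7 + 1 (base 7). Lift 8: 17. −1: 16.

2·7 + 1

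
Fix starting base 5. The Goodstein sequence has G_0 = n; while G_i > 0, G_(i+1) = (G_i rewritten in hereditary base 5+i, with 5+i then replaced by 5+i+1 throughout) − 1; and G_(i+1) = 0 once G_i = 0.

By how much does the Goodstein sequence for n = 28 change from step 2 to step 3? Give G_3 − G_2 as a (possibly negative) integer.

(0) 28|_5 = 5^2 + 3 ↦ 6^2 + 3|_6 = 39 ⇒ 38
(1) 38|_6 = 6^2 + 2 ↦ 7^2 + 2|_7 = 51 ⇒ 50
(2) 50|_7 = 7^2 + 1 ↦ 8^2 + 1|_8 = 65 ⇒ 64

14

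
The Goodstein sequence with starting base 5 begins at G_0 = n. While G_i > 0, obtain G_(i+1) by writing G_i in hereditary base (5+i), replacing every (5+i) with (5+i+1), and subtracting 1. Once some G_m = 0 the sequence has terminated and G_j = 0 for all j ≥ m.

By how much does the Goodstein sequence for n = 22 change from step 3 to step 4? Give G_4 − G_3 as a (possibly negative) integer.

2

22 —HB5→ 4·5 + 2 —bump→ 4·6 + 2 = 26 —(−1)→ 25
25 —HB6→ 4·6 + 1 —bump→ 4·7 + 1 = 29 —(−1)→ 28
28 —HB7→ 4·7 —bump→ 4·8 = 32 —(−1)→ 31
31 —HB8→ 3·8 + 7 —bump→ 3·9 + 7 = 34 —(−1)→ 33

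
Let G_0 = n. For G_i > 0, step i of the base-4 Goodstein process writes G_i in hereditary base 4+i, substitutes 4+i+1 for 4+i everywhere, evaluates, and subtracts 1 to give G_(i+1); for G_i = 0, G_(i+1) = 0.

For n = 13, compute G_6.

step 0: 13 = 3·4 + 1; sub 5 for 4: 3·5 + 1; = 16; G_1 = 16−1 = 15
step 1: 15 = 3·5; sub 6 for 5: 3·6; = 18; G_2 = 18−1 = 17
step 2: 17 = 2·6 + 5; sub 7 for 6: 2·7 + 5; = 19; G_3 = 19−1 = 18
step 3: 18 = 2·7 + 4; sub 8 for 7: 2·8 + 4; = 20; G_4 = 20−1 = 19
step 4: 19 = 2·8 + 3; sub 9 for 8: 2·9 + 3; = 21; G_5 = 21−1 = 20
step 5: 20 = 2·9 + 2; sub 10 for 9: 2·10 + 2; = 22; G_6 = 22−1 = 21
step 6: 21 = 2·10 + 1; sub 11 for 10: 2·11 + 1; = 23; G_7 = 23−1 = 22

21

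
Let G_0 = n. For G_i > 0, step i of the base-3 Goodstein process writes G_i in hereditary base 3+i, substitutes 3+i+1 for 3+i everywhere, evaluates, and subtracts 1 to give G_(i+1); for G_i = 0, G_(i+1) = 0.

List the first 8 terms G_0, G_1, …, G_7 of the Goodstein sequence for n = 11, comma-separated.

11, 17, 25, 35, 39, 43, 47, 51

i=0: 11 = 3^2 + 2 (b=3); 3→4: 4^2 + 2 = 18; 18−1 = 17
i=1: 17 = 4^2 + 1 (b=4); 4→5: 5^2 + 1 = 26; 26−1 = 25
i=2: 25 = 5^2 (b=5); 5→6: 6^2 = 36; 36−1 = 35
i=3: 35 = 5·6 + 5 (b=6); 6→7: 5·7 + 5 = 40; 40−1 = 39
i=4: 39 = 5·7 + 4 (b=7); 7→8: 5·8 + 4 = 44; 44−1 = 43
i=5: 43 = 5·8 + 3 (b=8); 8→9: 5·9 + 3 = 48; 48−1 = 47
i=6: 47 = 5·9 + 2 (b=9); 9→10: 5·10 + 2 = 52; 52−1 = 51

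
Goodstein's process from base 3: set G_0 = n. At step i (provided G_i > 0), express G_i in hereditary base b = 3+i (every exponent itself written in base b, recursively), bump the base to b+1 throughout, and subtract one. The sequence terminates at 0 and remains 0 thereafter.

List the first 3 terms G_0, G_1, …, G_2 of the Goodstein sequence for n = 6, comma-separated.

6, 7, 7

(0) 6|_3 = 2·3 ↦ 2·4|_4 = 8 ⇒ 7
(1) 7|_4 = 4 + 3 ↦ 5 + 3|_5 = 8 ⇒ 7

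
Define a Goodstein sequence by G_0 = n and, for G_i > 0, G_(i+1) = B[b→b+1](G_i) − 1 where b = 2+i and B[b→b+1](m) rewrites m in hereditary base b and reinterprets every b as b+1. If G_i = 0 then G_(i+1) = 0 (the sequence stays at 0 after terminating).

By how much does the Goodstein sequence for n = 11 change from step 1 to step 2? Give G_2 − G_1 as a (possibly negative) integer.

943

[0] 11 ≡ 2^(2 + 1) + 2 + 1 (base 2). Lift 3: 85. −1: 84.
[1] 84 ≡ 3^(3 + 1) + 3 (base 3). Lift 4: 1028. −1: 1027.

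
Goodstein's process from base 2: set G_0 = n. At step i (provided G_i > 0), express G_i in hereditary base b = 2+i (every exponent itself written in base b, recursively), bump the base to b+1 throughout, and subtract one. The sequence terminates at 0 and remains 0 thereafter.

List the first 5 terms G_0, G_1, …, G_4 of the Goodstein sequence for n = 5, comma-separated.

5, 27, 255, 467, 775

G_0 = 5. HB_2(5) = 2^2 + 1. Bump = 28. G_1 = 27.
G_1 = 27. HB_3(27) = 3^3. Bump = 256. G_2 = 255.
G_2 = 255. HB_4(255) = 3·4^3 + 3·4^2 + 3·4 + 3. Bump = 468. G_3 = 467.
G_3 = 467. HB_5(467) = 3·5^3 + 3·5^2 + 3·5 + 2. Bump = 776. G_4 = 775.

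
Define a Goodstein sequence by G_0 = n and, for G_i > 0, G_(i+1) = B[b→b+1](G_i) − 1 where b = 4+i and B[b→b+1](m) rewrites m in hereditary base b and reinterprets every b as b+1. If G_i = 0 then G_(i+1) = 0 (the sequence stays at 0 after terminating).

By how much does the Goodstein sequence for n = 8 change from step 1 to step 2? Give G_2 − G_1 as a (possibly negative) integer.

G_0=8  [base 4] 2·4  →[4↦5]→  2·5 = 10  −1 ⇒ G_1=9
G_1=9  [base 5] 5 + 4  →[5↦6]→  6 + 4 = 10  −1 ⇒ G_2=9

0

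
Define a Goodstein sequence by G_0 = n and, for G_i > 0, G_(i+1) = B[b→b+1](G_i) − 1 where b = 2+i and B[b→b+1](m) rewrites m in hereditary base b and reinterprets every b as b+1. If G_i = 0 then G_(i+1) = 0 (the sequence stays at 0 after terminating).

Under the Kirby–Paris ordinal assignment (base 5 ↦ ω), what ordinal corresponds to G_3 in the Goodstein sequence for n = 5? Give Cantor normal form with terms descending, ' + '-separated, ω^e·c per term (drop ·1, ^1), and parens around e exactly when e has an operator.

G_0 = 5. HB_2(5) = 2^2 + 1. Bump = 28. G_1 = 27.
G_1 = 27. HB_3(27) = 3^3. Bump = 256. G_2 = 255.
G_2 = 255. HB_4(255) = 3·4^3 + 3·4^2 + 3·4 + 3. Bump = 468. G_3 = 467.
G_3 = 467. HB_5(467) = 3·5^3 + 3·5^2 + 3·5 + 2. Bump = 776. G_4 = 775.

ω^3·3 + ω^2·3 + ω·3 + 2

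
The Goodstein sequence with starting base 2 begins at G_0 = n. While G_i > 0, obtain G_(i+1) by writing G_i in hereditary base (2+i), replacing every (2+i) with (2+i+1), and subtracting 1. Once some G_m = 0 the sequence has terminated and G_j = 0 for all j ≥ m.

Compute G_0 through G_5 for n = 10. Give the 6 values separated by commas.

10, 83, 1025, 15625, 279935, 4215754

[0] 10 ≡ 2^(2 + 1) + 2 (base 2). Lift 3: 84. −1: 83.
[1] 83 ≡ 3^(3 + 1) + 2 (base 3). Lift 4: 1026. −1: 1025.
[2] 1025 ≡ 4^(4 + 1) + 1 (base 4). Lift 5: 15626. −1: 15625.
[3] 15625 ≡ 5^(5 + 1) (base 5). Lift 6: 279936. −1: 279935.
[4] 279935 ≡ 5·6^6 + 5·6^5 + 5·6^4 + 5·6^3 + 5·6^2 + 5·6 + 5 (base 6). Lift 7: 4215755. −1: 4215754.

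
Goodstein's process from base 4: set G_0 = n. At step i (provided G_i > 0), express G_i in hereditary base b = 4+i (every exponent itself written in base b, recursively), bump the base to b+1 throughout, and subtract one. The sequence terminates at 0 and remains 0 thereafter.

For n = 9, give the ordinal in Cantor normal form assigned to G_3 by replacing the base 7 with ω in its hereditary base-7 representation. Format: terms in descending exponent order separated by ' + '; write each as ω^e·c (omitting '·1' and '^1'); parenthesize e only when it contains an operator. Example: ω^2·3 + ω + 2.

9 —HB4→ 2·4 + 1 —bump→ 2·5 + 1 = 11 —(−1)→ 10
10 —HB5→ 2·5 —bump→ 2·6 = 12 —(−1)→ 11
11 —HB6→ 6 + 5 —bump→ 7 + 5 = 12 —(−1)→ 11
11 —HB7→ 7 + 4 —bump→ 8 + 4 = 12 —(−1)→ 11

ω + 4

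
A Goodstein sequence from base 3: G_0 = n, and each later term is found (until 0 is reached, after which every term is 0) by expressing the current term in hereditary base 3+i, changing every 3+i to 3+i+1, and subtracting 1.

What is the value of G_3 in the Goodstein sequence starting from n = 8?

G_0 = 8. HB_3(8) = 2·3 + 2. Bump = 10. G_1 = 9.
G_1 = 9. HB_4(9) = 2·4 + 1. Bump = 11. G_2 = 10.
G_2 = 10. HB_5(10) = 2·5. Bump = 12. G_3 = 11.
G_3 = 11. HB_6(11) = 6 + 5. Bump = 12. G_4 = 11.

11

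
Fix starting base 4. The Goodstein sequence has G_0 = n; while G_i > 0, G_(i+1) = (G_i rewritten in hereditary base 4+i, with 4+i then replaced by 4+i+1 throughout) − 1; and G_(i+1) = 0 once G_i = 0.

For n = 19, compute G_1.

(0) 19|_4 = 4^2 + 3 ↦ 5^2 + 3|_5 = 28 ⇒ 27
(1) 27|_5 = 5^2 + 2 ↦ 6^2 + 2|_6 = 38 ⇒ 37

27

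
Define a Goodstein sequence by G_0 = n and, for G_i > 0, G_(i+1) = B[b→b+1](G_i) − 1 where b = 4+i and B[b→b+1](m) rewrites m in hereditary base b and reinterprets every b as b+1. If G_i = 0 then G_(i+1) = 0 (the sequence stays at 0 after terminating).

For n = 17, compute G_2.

i=0: 17 = 4^2 + 1 (b=4); 4→5: 5^2 + 1 = 26; 26−1 = 25
i=1: 25 = 5^2 (b=5); 5→6: 6^2 = 36; 36−1 = 35

35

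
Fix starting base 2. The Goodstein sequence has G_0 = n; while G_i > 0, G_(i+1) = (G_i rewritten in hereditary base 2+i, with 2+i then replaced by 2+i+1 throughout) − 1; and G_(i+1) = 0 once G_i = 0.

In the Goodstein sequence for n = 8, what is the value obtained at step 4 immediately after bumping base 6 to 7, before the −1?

i=0: 8 = 2^(2 + 1) (b=2); 2→3: 3^(3 + 1) = 81; 81−1 = 80
i=1: 80 = 2·3^3 + 2·3^2 + 2·3 + 2 (b=3); 3→4: 2·4^4 + 2·4^2 + 2·4 + 2 = 554; 554−1 = 553
i=2: 553 = 2·4^4 + 2·4^2 + 2·4 + 1 (b=4); 4→5: 2·5^5 + 2·5^2 + 2·5 + 1 = 6311; 6311−1 = 6310
i=3: 6310 = 2·5^5 + 2·5^2 + 2·5 (b=5); 5→6: 2·6^6 + 2·6^2 + 2·6 = 93396; 93396−1 = 93395
i=4: 93395 = 2·6^6 + 2·6^2 + 6 + 5 (b=6); 6→7: 2·7^7 + 2·7^2 + 7 + 5 = 1647196; 1647196−1 = 1647195

1647196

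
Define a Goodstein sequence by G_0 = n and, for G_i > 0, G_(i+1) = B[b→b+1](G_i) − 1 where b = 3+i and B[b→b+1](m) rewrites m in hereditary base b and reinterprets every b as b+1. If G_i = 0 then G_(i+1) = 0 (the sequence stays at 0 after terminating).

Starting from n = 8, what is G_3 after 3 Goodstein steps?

8 —HB3→ 2·3 + 2 —bump→ 2·4 + 2 = 10 —(−1)→ 9
9 —HB4→ 2·4 + 1 —bump→ 2·5 + 1 = 11 —(−1)→ 10
10 —HB5→ 2·5 —bump→ 2·6 = 12 —(−1)→ 11
11 —HB6→ 6 + 5 —bump→ 7 + 5 = 12 —(−1)→ 11

11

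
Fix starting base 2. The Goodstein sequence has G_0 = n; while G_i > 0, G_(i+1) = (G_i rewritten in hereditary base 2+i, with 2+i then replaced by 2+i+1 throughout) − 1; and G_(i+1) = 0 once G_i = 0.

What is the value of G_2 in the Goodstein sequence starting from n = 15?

[0] 15 ≡ 2^(2 + 1) + 2^2 + 2 + 1 (base 2). Lift 3: 112. −1: 111.
[1] 111 ≡ 3^(3 + 1) + 3^3 + 3 (base 3). Lift 4: 1284. −1: 1283.

1283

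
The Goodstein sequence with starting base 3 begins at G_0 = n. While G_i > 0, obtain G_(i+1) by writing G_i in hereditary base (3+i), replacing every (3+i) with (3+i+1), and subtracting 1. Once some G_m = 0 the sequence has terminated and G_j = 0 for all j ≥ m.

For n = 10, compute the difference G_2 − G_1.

10 —HB3→ 3^2 + 1 —bump→ 4^2 + 1 = 17 —(−1)→ 16
16 —HB4→ 4^2 —bump→ 5^2 = 25 —(−1)→ 24

8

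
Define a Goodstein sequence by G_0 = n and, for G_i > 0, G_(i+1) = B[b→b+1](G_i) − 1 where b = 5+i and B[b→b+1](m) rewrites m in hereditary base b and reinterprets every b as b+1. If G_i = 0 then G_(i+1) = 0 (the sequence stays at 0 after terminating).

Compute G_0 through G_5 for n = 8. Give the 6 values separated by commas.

8, 8, 8, 8, 8, 7

step 0: 8 = 5 + 3; sub 6 for 5: 6 + 3; = 9; G_1 = 9−1 = 8
step 1: 8 = 6 + 2; sub 7 for 6: 7 + 2; = 9; G_2 = 9−1 = 8
step 2: 8 = 7 + 1; sub 8 for 7: 8 + 1; = 9; G_3 = 9−1 = 8
step 3: 8 = 8; sub 9 for 8: 9; = 9; G_4 = 9−1 = 8
step 4: 8 = 8; sub 10 for 9: 8; = 8; G_5 = 8−1 = 7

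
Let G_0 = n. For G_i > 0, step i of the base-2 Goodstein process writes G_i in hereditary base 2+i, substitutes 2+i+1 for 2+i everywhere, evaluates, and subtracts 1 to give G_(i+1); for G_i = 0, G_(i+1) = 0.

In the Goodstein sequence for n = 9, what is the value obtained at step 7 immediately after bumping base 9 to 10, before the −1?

30000003326

step 0: 9 = 2^(2 + 1) + 1; sub 3 for 2: 3^(3 + 1) + 1; = 82; G_1 = 82−1 = 81
step 1: 81 = 3^(3 + 1); sub 4 for 3: 4^(4 + 1); = 1024; G_2 = 1024−1 = 1023
step 2: 1023 = 3·4^4 + 3·4^3 + 3·4^2 + 3·4 + 3; sub 5 for 4: 3·5^5 + 3·5^3 + 3·5^2 + 3·5 + 3; = 9843; G_3 = 9843−1 = 9842
step 3: 9842 = 3·5^5 + 3·5^3 + 3·5^2 + 3·5 + 2; sub 6 for 5: 3·6^6 + 3·6^3 + 3·6^2 + 3·6 + 2; = 140744; G_4 = 140744−1 = 140743
step 4: 140743 = 3·6^6 + 3·6^3 + 3·6^2 + 3·6 + 1; sub 7 for 6: 3·7^7 + 3·7^3 + 3·7^2 + 3·7 + 1; = 2471827; G_5 = 2471827−1 = 2471826
step 5: 2471826 = 3·7^7 + 3·7^3 + 3·7^2 + 3·7; sub 8 for 7: 3·8^8 + 3·8^3 + 3·8^2 + 3·8; = 50333400; G_6 = 50333400−1 = 50333399
step 6: 50333399 = 3·8^8 + 3·8^3 + 3·8^2 + 2·8 + 7; sub 9 for 8: 3·9^9 + 3·9^3 + 3·9^2 + 2·9 + 7; = 1162263922; G_7 = 1162263922−1 = 1162263921
step 7: 1162263921 = 3·9^9 + 3·9^3 + 3·9^2 + 2·9 + 6; sub 10 for 9: 3·10^10 + 3·10^3 + 3·10^2 + 2·10 + 6; = 30000003326; G_8 = 30000003326−1 = 30000003325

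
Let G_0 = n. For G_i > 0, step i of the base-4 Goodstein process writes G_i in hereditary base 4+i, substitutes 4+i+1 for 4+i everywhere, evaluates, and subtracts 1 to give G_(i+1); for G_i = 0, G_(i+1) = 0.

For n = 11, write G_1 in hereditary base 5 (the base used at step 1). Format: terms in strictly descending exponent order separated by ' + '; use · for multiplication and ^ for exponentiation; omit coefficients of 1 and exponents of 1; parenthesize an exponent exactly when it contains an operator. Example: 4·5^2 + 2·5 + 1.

2·5 + 2

[0] 11 ≡ 2·4 + 3 (base 4). Lift 5: 13. −1: 12.
[1] 12 ≡ 2·5 + 2 (base 5). Lift 6: 14. −1: 13.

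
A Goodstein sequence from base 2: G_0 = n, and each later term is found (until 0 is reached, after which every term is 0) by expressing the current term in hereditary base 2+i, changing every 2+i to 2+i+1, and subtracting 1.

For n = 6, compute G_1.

29

6 —HB2→ 2^2 + 2 —bump→ 3^3 + 3 = 30 —(−1)→ 29
29 —HB3→ 3^3 + 2 —bump→ 4^4 + 2 = 258 —(−1)→ 257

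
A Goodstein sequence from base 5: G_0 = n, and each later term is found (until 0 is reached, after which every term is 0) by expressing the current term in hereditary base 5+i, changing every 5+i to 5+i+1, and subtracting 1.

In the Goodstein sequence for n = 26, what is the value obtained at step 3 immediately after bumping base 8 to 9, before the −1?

59

G_0 = 26. HB_5(26) = 5^2 + 1. Bump = 37. G_1 = 36.
G_1 = 36. HB_6(36) = 6^2. Bump = 49. G_2 = 48.
G_2 = 48. HB_7(48) = 6·7 + 6. Bump = 54. G_3 = 53.
G_3 = 53. HB_8(53) = 6·8 + 5. Bump = 59. G_4 = 58.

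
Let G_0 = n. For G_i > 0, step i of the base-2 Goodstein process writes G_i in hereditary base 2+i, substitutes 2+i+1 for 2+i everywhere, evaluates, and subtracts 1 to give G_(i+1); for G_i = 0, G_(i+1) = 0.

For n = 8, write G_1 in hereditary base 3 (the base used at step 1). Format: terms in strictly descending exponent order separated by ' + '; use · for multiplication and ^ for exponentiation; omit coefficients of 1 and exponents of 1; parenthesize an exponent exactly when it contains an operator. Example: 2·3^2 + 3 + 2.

[0] 8 ≡ 2^(2 + 1) (base 2). Lift 3: 81. −1: 80.
[1] 80 ≡ 2·3^3 + 2·3^2 + 2·3 + 2 (base 3). Lift 4: 554. −1: 553.

2·3^3 + 2·3^2 + 2·3 + 2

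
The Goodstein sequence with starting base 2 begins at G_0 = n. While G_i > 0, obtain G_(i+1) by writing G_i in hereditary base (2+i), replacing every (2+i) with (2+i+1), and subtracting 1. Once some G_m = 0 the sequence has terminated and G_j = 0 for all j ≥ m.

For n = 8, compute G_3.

6310

[0] 8 ≡ 2^(2 + 1) (base 2). Lift 3: 81. −1: 80.
[1] 80 ≡ 2·3^3 + 2·3^2 + 2·3 + 2 (base 3). Lift 4: 554. −1: 553.
[2] 553 ≡ 2·4^4 + 2·4^2 + 2·4 + 1 (base 4). Lift 5: 6311. −1: 6310.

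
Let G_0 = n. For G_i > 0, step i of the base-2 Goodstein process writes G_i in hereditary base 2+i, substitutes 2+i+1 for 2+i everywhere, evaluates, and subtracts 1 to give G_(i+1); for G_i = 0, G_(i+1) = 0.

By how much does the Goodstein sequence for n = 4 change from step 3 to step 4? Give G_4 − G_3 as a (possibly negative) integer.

23

(0) 4|_2 = 2^2 ↦ 3^3|_3 = 27 ⇒ 26
(1) 26|_3 = 2·3^2 + 2·3 + 2 ↦ 2·4^2 + 2·4 + 2|_4 = 42 ⇒ 41
(2) 41|_4 = 2·4^2 + 2·4 + 1 ↦ 2·5^2 + 2·5 + 1|_5 = 61 ⇒ 60
(3) 60|_5 = 2·5^2 + 2·5 ↦ 2·6^2 + 2·6|_6 = 84 ⇒ 83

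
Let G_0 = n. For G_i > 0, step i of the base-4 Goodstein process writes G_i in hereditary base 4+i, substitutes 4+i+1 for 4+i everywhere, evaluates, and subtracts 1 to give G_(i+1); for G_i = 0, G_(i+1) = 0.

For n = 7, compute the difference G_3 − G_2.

i=0: 7 = 4 + 3 (b=4); 4→5: 5 + 3 = 8; 8−1 = 7
i=1: 7 = 5 + 2 (b=5); 5→6: 6 + 2 = 8; 8−1 = 7
i=2: 7 = 6 + 1 (b=6); 6→7: 7 + 1 = 8; 8−1 = 7

0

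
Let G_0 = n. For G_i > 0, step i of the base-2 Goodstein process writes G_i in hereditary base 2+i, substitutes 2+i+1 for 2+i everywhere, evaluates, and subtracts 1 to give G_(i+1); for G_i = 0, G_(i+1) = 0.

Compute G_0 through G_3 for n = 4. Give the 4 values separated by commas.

4, 26, 41, 60

base 2: 4 = 2^2; at 3: 3^3 = 27; next = 26
base 3: 26 = 2·3^2 + 2·3 + 2; at 4: 2·4^2 + 2·4 + 2 = 42; next = 41
base 4: 41 = 2·4^2 + 2·4 + 1; at 5: 2·5^2 + 2·5 + 1 = 61; next = 60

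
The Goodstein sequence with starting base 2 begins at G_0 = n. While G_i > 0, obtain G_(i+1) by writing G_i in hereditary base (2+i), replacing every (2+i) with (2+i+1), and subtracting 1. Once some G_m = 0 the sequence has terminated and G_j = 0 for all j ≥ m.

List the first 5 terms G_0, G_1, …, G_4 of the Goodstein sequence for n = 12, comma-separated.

12, 107, 1065, 15685, 280019

12 —HB2→ 2^(2 + 1) + 2^2 —bump→ 3^(3 + 1) + 3^3 = 108 —(−1)→ 107
107 —HB3→ 3^(3 + 1) + 2·3^2 + 2·3 + 2 —bump→ 4^(4 + 1) + 2·4^2 + 2·4 + 2 = 1066 —(−1)→ 1065
1065 —HB4→ 4^(4 + 1) + 2·4^2 + 2·4 + 1 —bump→ 5^(5 + 1) + 2·5^2 + 2·5 + 1 = 15686 —(−1)→ 15685
15685 —HB5→ 5^(5 + 1) + 2·5^2 + 2·5 —bump→ 6^(6 + 1) + 2·6^2 + 2·6 = 280020 —(−1)→ 280019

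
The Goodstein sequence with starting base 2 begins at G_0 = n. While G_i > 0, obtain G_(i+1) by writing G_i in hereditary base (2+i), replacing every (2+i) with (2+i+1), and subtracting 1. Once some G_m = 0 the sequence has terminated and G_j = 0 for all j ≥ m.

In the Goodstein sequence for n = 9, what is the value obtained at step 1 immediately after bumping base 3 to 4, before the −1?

9 —HB2→ 2^(2 + 1) + 1 —bump→ 3^(3 + 1) + 1 = 82 —(−1)→ 81
81 —HB3→ 3^(3 + 1) —bump→ 4^(4 + 1) = 1024 —(−1)→ 1023

1024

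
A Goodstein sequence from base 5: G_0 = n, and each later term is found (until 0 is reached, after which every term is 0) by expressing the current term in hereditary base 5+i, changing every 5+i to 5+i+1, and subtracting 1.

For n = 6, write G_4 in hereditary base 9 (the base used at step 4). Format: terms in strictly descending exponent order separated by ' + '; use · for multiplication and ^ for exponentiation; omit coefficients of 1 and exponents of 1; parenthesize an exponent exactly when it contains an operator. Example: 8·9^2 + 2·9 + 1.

G_0 = 6. HB_5(6) = 5 + 1. Bump = 7. G_1 = 6.
G_1 = 6. HB_6(6) = 6. Bump = 7. G_2 = 6.
G_2 = 6. HB_7(6) = 6. Bump = 6. G_3 = 5.
G_3 = 5. HB_8(5) = 5. Bump = 5. G_4 = 4.

4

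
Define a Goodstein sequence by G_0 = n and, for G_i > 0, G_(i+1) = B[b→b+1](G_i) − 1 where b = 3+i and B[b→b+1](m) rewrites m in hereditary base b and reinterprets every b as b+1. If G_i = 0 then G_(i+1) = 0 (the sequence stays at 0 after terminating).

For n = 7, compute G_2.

G_0 = 7. HB_3(7) = 2·3 + 1. Bump = 9. G_1 = 8.
G_1 = 8. HB_4(8) = 2·4. Bump = 10. G_2 = 9.

9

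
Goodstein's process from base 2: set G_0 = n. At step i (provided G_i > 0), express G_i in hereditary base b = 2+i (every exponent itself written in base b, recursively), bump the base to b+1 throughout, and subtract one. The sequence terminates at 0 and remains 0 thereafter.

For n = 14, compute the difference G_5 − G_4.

14 —HB2→ 2^(2 + 1) + 2^2 + 2 —bump→ 3^(3 + 1) + 3^3 + 3 = 111 —(−1)→ 110
110 —HB3→ 3^(3 + 1) + 3^3 + 2 —bump→ 4^(4 + 1) + 4^4 + 2 = 1282 —(−1)→ 1281
1281 —HB4→ 4^(4 + 1) + 4^4 + 1 —bump→ 5^(5 + 1) + 5^5 + 1 = 18751 —(−1)→ 18750
18750 —HB5→ 5^(5 + 1) + 5^5 —bump→ 6^(6 + 1) + 6^6 = 326592 —(−1)→ 326591
326591 —HB6→ 6^(6 + 1) + 5·6^5 + 5·6^4 + 5·6^3 + 5·6^2 + 5·6 + 5 —bump→ 7^(7 + 1) + 5·7^5 + 5·7^4 + 5·7^3 + 5·7^2 + 5·7 + 5 = 5862841 —(−1)→ 5862840

5536249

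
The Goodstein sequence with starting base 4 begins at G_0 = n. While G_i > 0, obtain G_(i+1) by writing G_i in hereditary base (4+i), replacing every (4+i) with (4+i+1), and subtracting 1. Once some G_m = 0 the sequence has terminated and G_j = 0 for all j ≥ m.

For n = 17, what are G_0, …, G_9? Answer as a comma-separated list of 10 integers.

step 0: 17 = 4^2 + 1; sub 5 for 4: 5^2 + 1; = 26; G_1 = 26−1 = 25
step 1: 25 = 5^2; sub 6 for 5: 6^2; = 36; G_2 = 36−1 = 35
step 2: 35 = 5·6 + 5; sub 7 for 6: 5·7 + 5; = 40; G_3 = 40−1 = 39
step 3: 39 = 5·7 + 4; sub 8 for 7: 5·8 + 4; = 44; G_4 = 44−1 = 43
step 4: 43 = 5·8 + 3; sub 9 for 8: 5·9 + 3; = 48; G_5 = 48−1 = 47
step 5: 47 = 5·9 + 2; sub 10 for 9: 5·10 + 2; = 52; G_6 = 52−1 = 51
step 6: 51 = 5·10 + 1; sub 11 for 10: 5·11 + 1; = 56; G_7 = 56−1 = 55
step 7: 55 = 5·11; sub 12 for 11: 5·12; = 60; G_8 = 60−1 = 59
step 8: 59 = 4·12 + 11; sub 13 for 12: 4·13 + 11; = 63; G_9 = 63−1 = 62

17, 25, 35, 39, 43, 47, 51, 55, 59, 62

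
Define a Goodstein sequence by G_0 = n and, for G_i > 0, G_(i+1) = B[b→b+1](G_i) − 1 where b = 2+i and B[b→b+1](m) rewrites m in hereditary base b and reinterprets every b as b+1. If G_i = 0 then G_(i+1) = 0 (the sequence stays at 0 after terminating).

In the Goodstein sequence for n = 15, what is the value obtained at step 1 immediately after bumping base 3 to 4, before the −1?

1284

G_0=15  [base 2] 2^(2 + 1) + 2^2 + 2 + 1  →[2↦3]→  3^(3 + 1) + 3^3 + 3 + 1 = 112  −1 ⇒ G_1=111
G_1=111  [base 3] 3^(3 + 1) + 3^3 + 3  →[3↦4]→  4^(4 + 1) + 4^4 + 4 = 1284  −1 ⇒ G_2=1283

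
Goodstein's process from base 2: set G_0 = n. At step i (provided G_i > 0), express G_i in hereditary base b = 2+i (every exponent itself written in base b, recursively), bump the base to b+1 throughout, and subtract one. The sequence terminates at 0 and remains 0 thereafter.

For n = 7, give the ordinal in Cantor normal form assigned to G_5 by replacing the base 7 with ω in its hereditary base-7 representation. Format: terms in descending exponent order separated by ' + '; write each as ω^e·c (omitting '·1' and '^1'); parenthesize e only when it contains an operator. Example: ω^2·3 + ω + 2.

i=0: 7 = 2^2 + 2 + 1 (b=2); 2→3: 3^3 + 3 + 1 = 31; 31−1 = 30
i=1: 30 = 3^3 + 3 (b=3); 3→4: 4^4 + 4 = 260; 260−1 = 259
i=2: 259 = 4^4 + 3 (b=4); 4→5: 5^5 + 3 = 3128; 3128−1 = 3127
i=3: 3127 = 5^5 + 2 (b=5); 5→6: 6^6 + 2 = 46658; 46658−1 = 46657
i=4: 46657 = 6^6 + 1 (b=6); 6→7: 7^7 + 1 = 823544; 823544−1 = 823543

ω^ω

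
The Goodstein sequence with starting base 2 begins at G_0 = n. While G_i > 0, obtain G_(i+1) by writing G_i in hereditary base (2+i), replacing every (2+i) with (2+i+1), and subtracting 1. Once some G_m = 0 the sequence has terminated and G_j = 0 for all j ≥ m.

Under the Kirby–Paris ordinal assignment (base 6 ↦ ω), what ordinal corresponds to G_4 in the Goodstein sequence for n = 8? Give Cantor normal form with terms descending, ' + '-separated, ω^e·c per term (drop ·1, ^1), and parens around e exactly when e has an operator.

ω^ω·2 + ω^2·2 + ω + 5

(0) 8|_2 = 2^(2 + 1) ↦ 3^(3 + 1)|_3 = 81 ⇒ 80
(1) 80|_3 = 2·3^3 + 2·3^2 + 2·3 + 2 ↦ 2·4^4 + 2·4^2 + 2·4 + 2|_4 = 554 ⇒ 553
(2) 553|_4 = 2·4^4 + 2·4^2 + 2·4 + 1 ↦ 2·5^5 + 2·5^2 + 2·5 + 1|_5 = 6311 ⇒ 6310
(3) 6310|_5 = 2·5^5 + 2·5^2 + 2·5 ↦ 2·6^6 + 2·6^2 + 2·6|_6 = 93396 ⇒ 93395
(4) 93395|_6 = 2·6^6 + 2·6^2 + 6 + 5 ↦ 2·7^7 + 2·7^2 + 7 + 5|_7 = 1647196 ⇒ 1647195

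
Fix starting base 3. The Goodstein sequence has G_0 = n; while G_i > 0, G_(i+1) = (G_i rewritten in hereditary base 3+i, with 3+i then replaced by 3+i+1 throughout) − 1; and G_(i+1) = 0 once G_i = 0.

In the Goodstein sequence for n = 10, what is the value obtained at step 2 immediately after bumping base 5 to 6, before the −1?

G_0 = 10. HB_3(10) = 3^2 + 1. Bump = 17. G_1 = 16.
G_1 = 16. HB_4(16) = 4^2. Bump = 25. G_2 = 24.

28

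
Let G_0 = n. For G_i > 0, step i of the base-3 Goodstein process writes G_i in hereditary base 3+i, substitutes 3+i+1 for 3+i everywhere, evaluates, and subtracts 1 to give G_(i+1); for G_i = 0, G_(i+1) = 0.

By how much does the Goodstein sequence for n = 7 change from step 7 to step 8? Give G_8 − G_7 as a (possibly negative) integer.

G_0 = 7. HB_3(7) = 2·3 + 1. Bump = 9. G_1 = 8.
G_1 = 8. HB_4(8) = 2·4. Bump = 10. G_2 = 9.
G_2 = 9. HB_5(9) = 5 + 4. Bump = 10. G_3 = 9.
G_3 = 9. HB_6(9) = 6 + 3. Bump = 10. G_4 = 9.
G_4 = 9. HB_7(9) = 7 + 2. Bump = 10. G_5 = 9.
G_5 = 9. HB_8(9) = 8 + 1. Bump = 10. G_6 = 9.
G_6 = 9. HB_9(9) = 9. Bump = 10. G_7 = 9.
G_7 = 9. HB_10(9) = 9. Bump = 9. G_8 = 8.

-1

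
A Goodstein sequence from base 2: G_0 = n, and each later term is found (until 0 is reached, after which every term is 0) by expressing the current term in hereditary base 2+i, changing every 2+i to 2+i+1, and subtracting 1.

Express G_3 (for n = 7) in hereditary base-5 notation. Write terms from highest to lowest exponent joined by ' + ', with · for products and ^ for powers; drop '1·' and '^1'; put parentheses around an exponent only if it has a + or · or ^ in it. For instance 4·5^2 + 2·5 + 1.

G_0 = 7. HB_2(7) = 2^2 + 2 + 1. Bump = 31. G_1 = 30.
G_1 = 30. HB_3(30) = 3^3 + 3. Bump = 260. G_2 = 259.
G_2 = 259. HB_4(259) = 4^4 + 3. Bump = 3128. G_3 = 3127.
G_3 = 3127. HB_5(3127) = 5^5 + 2. Bump = 46658. G_4 = 46657.

5^5 + 2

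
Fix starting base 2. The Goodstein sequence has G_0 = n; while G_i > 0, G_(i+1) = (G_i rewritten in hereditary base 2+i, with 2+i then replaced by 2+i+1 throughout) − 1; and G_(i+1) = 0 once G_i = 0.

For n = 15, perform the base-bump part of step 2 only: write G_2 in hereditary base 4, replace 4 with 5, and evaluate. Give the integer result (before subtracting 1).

18753

step 0: 15 = 2^(2 + 1) + 2^2 + 2 + 1; sub 3 for 2: 3^(3 + 1) + 3^3 + 3 + 1; = 112; G_1 = 112−1 = 111
step 1: 111 = 3^(3 + 1) + 3^3 + 3; sub 4 for 3: 4^(4 + 1) + 4^4 + 4; = 1284; G_2 = 1284−1 = 1283
step 2: 1283 = 4^(4 + 1) + 4^4 + 3; sub 5 for 4: 5^(5 + 1) + 5^5 + 3; = 18753; G_3 = 18753−1 = 18752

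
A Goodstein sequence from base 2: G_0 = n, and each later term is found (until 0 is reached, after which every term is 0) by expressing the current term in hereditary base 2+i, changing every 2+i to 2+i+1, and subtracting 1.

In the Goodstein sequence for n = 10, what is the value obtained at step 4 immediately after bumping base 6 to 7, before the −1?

10 —HB2→ 2^(2 + 1) + 2 —bump→ 3^(3 + 1) + 3 = 84 —(−1)→ 83
83 —HB3→ 3^(3 + 1) + 2 —bump→ 4^(4 + 1) + 2 = 1026 —(−1)→ 1025
1025 —HB4→ 4^(4 + 1) + 1 —bump→ 5^(5 + 1) + 1 = 15626 —(−1)→ 15625
15625 —HB5→ 5^(5 + 1) —bump→ 6^(6 + 1) = 279936 —(−1)→ 279935
279935 —HB6→ 5·6^6 + 5·6^5 + 5·6^4 + 5·6^3 + 5·6^2 + 5·6 + 5 —bump→ 5·7^7 + 5·7^5 + 5·7^4 + 5·7^3 + 5·7^2 + 5·7 + 5 = 4215755 —(−1)→ 4215754

4215755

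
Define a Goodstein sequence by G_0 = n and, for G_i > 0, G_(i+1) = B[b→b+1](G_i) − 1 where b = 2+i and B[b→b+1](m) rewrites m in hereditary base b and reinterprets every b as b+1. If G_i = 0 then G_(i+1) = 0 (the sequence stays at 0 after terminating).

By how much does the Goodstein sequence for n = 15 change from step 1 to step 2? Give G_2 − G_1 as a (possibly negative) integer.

i=0: 15 = 2^(2 + 1) + 2^2 + 2 + 1 (b=2); 2→3: 3^(3 + 1) + 3^3 + 3 + 1 = 112; 112−1 = 111
i=1: 111 = 3^(3 + 1) + 3^3 + 3 (b=3); 3→4: 4^(4 + 1) + 4^4 + 4 = 1284; 1284−1 = 1283

1172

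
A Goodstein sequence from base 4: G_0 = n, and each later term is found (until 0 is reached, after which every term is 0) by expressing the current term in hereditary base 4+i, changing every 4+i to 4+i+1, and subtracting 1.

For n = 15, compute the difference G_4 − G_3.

2

(0) 15|_4 = 3·4 + 3 ↦ 3·5 + 3|_5 = 18 ⇒ 17
(1) 17|_5 = 3·5 + 2 ↦ 3·6 + 2|_6 = 20 ⇒ 19
(2) 19|_6 = 3·6 + 1 ↦ 3·7 + 1|_7 = 22 ⇒ 21
(3) 21|_7 = 3·7 ↦ 3·8|_8 = 24 ⇒ 23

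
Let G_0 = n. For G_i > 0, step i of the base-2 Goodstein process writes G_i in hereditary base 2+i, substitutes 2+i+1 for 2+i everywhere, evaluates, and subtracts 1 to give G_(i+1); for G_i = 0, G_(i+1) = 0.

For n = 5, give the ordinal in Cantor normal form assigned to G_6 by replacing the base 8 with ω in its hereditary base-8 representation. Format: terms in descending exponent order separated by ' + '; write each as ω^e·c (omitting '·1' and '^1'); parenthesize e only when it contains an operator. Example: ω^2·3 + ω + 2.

G_0=5  [base 2] 2^2 + 1  →[2↦3]→  3^3 + 1 = 28  −1 ⇒ G_1=27
G_1=27  [base 3] 3^3  →[3↦4]→  4^4 = 256  −1 ⇒ G_2=255
G_2=255  [base 4] 3·4^3 + 3·4^2 + 3·4 + 3  →[4↦5]→  3·5^3 + 3·5^2 + 3·5 + 3 = 468  −1 ⇒ G_3=467
G_3=467  [base 5] 3·5^3 + 3·5^2 + 3·5 + 2  →[5↦6]→  3·6^3 + 3·6^2 + 3·6 + 2 = 776  −1 ⇒ G_4=775
G_4=775  [base 6] 3·6^3 + 3·6^2 + 3·6 + 1  →[6↦7]→  3·7^3 + 3·7^2 + 3·7 + 1 = 1198  −1 ⇒ G_5=1197
G_5=1197  [base 7] 3·7^3 + 3·7^2 + 3·7  →[7↦8]→  3·8^3 + 3·8^2 + 3·8 = 1752  −1 ⇒ G_6=1751

ω^3·3 + ω^2·3 + ω·2 + 7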